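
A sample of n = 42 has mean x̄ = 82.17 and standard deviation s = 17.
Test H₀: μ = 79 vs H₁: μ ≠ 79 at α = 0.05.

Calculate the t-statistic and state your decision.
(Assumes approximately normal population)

Answer: t = 1.2084, fail to reject H₀

Derivation:
df = n - 1 = 41
SE = s/√n = 17/√42 = 2.6232
t = (x̄ - μ₀)/SE = (82.17 - 79)/2.6232 = 1.2084
Critical value: t_{0.025,41} = ±2.020
p-value ≈ 0.2338
Decision: fail to reject H₀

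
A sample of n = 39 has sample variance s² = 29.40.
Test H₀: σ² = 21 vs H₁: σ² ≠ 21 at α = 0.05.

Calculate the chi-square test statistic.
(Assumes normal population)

Answer: χ² = 53.2000, fail to reject H₀

Derivation:
df = n - 1 = 38
χ² = (n-1)s²/σ₀² = 38×29.40/21 = 53.2000
Critical values: χ²_{0.975,38} = 22.878, χ²_{0.025,38} = 56.896
Rejection region: χ² < 22.878 or χ² > 56.896
Decision: fail to reject H₀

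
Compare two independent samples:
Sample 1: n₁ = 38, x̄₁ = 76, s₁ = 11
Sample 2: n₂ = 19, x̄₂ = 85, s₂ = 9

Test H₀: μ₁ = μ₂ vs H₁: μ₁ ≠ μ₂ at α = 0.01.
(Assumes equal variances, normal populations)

Pooled variance: s²_p = [37×11² + 18×9²]/(55) = 107.9091
s_p = 10.3879
SE = s_p×√(1/n₁ + 1/n₂) = 10.3879×√(1/38 + 1/19) = 2.9187
t = (x̄₁ - x̄₂)/SE = (76 - 85)/2.9187 = -3.0836
df = 55, t-critical = ±2.668
Decision: reject H₀

Answer: t = -3.0836, reject H₀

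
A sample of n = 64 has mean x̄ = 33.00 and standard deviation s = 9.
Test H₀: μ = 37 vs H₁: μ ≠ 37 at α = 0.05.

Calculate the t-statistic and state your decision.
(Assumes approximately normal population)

Answer: t = -3.5556, reject H₀

Derivation:
df = n - 1 = 63
SE = s/√n = 9/√64 = 1.1250
t = (x̄ - μ₀)/SE = (33.00 - 37)/1.1250 = -3.5556
Critical value: t_{0.025,63} = ±1.998
p-value ≈ 0.0007
Decision: reject H₀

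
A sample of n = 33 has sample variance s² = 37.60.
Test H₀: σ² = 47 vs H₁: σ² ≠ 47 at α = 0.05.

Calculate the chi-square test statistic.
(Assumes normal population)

df = n - 1 = 32
χ² = (n-1)s²/σ₀² = 32×37.60/47 = 25.6000
Critical values: χ²_{0.975,32} = 18.291, χ²_{0.025,32} = 49.480
Rejection region: χ² < 18.291 or χ² > 49.480
Decision: fail to reject H₀

Answer: χ² = 25.6000, fail to reject H₀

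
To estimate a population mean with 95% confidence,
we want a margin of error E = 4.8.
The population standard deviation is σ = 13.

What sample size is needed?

Answer: n = 29

Derivation:
z_0.025 = 1.960
n = (z×σ/E)² = (1.960×13/4.8)²
n = 28.1784
Round up: n = 29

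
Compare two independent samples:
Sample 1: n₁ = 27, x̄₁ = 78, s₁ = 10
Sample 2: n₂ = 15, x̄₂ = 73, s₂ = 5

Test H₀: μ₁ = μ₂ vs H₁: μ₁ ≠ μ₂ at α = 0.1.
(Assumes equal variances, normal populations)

Pooled variance: s²_p = [26×10² + 14×5²]/(40) = 73.7500
s_p = 8.5878
SE = s_p×√(1/n₁ + 1/n₂) = 8.5878×√(1/27 + 1/15) = 2.7655
t = (x̄₁ - x̄₂)/SE = (78 - 73)/2.7655 = 1.8080
df = 40, t-critical = ±1.684
Decision: reject H₀

Answer: t = 1.8080, reject H₀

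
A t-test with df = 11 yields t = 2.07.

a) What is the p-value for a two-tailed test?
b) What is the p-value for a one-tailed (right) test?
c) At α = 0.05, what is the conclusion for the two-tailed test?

Answer: a) 0.0628, b) 0.0314, c) fail to reject H₀

Derivation:
Using t-distribution with df = 11:
a) Two-tailed: p = 2×P(T > 2.07) = 0.0628
b) One-tailed: p = P(T > 2.07) = 0.0314
c) 0.0628 ≥ 0.05, fail to reject H₀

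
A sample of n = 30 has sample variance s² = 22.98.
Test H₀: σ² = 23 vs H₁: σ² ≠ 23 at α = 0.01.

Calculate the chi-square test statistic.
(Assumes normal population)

Answer: χ² = 28.9748, fail to reject H₀

Derivation:
df = n - 1 = 29
χ² = (n-1)s²/σ₀² = 29×22.98/23 = 28.9748
Critical values: χ²_{0.995,29} = 13.121, χ²_{0.005,29} = 52.336
Rejection region: χ² < 13.121 or χ² > 52.336
Decision: fail to reject H₀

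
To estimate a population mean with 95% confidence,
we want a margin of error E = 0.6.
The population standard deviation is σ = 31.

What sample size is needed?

Answer: n = 10255

Derivation:
z_0.025 = 1.960
n = (z×σ/E)² = (1.960×31/0.6)²
n = 10254.9378
Round up: n = 10255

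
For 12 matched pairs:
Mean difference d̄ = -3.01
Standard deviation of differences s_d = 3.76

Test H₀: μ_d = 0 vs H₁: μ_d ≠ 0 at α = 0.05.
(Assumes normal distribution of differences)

df = n - 1 = 11
SE = s_d/√n = 3.76/√12 = 1.0854
t = d̄/SE = -3.01/1.0854 = -2.7732
Critical value: t_{0.025,11} = ±2.201
p-value ≈ 0.0181
Decision: reject H₀

Answer: t = -2.7732, reject H₀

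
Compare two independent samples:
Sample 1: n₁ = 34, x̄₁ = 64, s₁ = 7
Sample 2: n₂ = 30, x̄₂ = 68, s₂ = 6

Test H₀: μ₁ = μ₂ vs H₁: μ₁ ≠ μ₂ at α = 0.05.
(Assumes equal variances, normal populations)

Pooled variance: s²_p = [33×7² + 29×6²]/(62) = 42.9194
s_p = 6.5513
SE = s_p×√(1/n₁ + 1/n₂) = 6.5513×√(1/34 + 1/30) = 1.6410
t = (x̄₁ - x̄₂)/SE = (64 - 68)/1.6410 = -2.4375
df = 62, t-critical = ±1.999
Decision: reject H₀

Answer: t = -2.4375, reject H₀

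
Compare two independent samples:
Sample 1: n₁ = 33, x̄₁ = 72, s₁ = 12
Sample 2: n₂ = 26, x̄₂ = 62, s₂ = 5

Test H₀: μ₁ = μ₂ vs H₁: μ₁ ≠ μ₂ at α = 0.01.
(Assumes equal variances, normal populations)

Pooled variance: s²_p = [32×12² + 25×5²]/(57) = 91.8070
s_p = 9.5816
SE = s_p×√(1/n₁ + 1/n₂) = 9.5816×√(1/33 + 1/26) = 2.5126
t = (x̄₁ - x̄₂)/SE = (72 - 62)/2.5126 = 3.9799
df = 57, t-critical = ±2.665
Decision: reject H₀

Answer: t = 3.9799, reject H₀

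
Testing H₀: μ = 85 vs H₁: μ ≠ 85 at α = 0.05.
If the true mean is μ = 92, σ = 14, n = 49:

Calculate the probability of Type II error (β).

SE = σ/√n = 14/√49 = 2.0000
Critical values: μ₀ ± z_0.025×SE = 85 ± 1.960×2.0000
Acceptance region: (81.0800, 88.9200)
Under H₁ (μ = 92): z_high = (88.9200 - 92)/2.0000 = -1.5400, z_low = (81.0800 - 92)/2.0000 = -5.4600
β = P(not reject | H₁) = Φ(-1.5400) - Φ(-5.4600) ≈ 0.0618

Answer: β ≈ 0.0618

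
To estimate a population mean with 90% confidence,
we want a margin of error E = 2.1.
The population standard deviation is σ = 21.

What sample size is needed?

z_0.05 = 1.645
n = (z×σ/E)² = (1.645×21/2.1)²
n = 270.6025
Round up: n = 271

Answer: n = 271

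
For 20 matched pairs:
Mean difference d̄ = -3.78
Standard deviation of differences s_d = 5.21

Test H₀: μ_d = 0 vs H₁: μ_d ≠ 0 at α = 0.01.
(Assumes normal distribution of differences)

Answer: t = -3.2446, reject H₀

Derivation:
df = n - 1 = 19
SE = s_d/√n = 5.21/√20 = 1.1650
t = d̄/SE = -3.78/1.1650 = -3.2446
Critical value: t_{0.005,19} = ±2.861
p-value ≈ 0.0043
Decision: reject H₀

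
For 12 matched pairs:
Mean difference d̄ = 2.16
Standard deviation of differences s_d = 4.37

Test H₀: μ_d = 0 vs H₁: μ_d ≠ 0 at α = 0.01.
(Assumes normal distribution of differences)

Answer: t = 1.7122, fail to reject H₀

Derivation:
df = n - 1 = 11
SE = s_d/√n = 4.37/√12 = 1.2615
t = d̄/SE = 2.16/1.2615 = 1.7122
Critical value: t_{0.005,11} = ±3.106
p-value ≈ 0.1149
Decision: fail to reject H₀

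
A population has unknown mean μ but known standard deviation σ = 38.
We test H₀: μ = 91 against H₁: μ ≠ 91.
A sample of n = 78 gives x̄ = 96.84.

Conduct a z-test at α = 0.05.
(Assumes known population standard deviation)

Answer: z = 1.3573, fail to reject H₀

Derivation:
Standard error: SE = σ/√n = 38/√78 = 4.3027
z-statistic: z = (x̄ - μ₀)/SE = (96.84 - 91)/4.3027 = 1.3573
Critical value: ±1.960
p-value = 0.1747
Decision: fail to reject H₀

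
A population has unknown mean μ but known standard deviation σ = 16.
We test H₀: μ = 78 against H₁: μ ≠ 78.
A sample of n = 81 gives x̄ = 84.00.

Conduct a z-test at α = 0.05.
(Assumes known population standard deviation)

Answer: z = 3.3750, reject H₀

Derivation:
Standard error: SE = σ/√n = 16/√81 = 1.7778
z-statistic: z = (x̄ - μ₀)/SE = (84.00 - 78)/1.7778 = 3.3750
Critical value: ±1.960
p-value = 0.0007
Decision: reject H₀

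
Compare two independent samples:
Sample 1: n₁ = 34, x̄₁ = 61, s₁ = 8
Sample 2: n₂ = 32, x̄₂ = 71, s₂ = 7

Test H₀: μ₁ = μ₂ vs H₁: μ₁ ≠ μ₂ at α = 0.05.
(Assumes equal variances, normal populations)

Pooled variance: s²_p = [33×8² + 31×7²]/(64) = 56.7344
s_p = 7.5322
SE = s_p×√(1/n₁ + 1/n₂) = 7.5322×√(1/34 + 1/32) = 1.8552
t = (x̄₁ - x̄₂)/SE = (61 - 71)/1.8552 = -5.3903
df = 64, t-critical = ±1.998
Decision: reject H₀

Answer: t = -5.3903, reject H₀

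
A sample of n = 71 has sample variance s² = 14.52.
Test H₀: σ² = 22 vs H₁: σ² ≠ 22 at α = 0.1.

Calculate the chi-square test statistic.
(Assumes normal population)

Answer: χ² = 46.2000, reject H₀

Derivation:
df = n - 1 = 70
χ² = (n-1)s²/σ₀² = 70×14.52/22 = 46.2000
Critical values: χ²_{0.95,70} = 51.739, χ²_{0.05,70} = 90.531
Rejection region: χ² < 51.739 or χ² > 90.531
Decision: reject H₀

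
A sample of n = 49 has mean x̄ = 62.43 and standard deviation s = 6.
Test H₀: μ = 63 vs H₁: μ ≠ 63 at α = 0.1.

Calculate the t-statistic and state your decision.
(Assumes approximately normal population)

df = n - 1 = 48
SE = s/√n = 6/√49 = 0.8571
t = (x̄ - μ₀)/SE = (62.43 - 63)/0.8571 = -0.6650
Critical value: t_{0.05,48} = ±1.677
p-value ≈ 0.5092
Decision: fail to reject H₀

Answer: t = -0.6650, fail to reject H₀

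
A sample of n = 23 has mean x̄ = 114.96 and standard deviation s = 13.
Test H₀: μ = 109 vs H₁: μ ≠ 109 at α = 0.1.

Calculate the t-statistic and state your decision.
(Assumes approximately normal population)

df = n - 1 = 22
SE = s/√n = 13/√23 = 2.7107
t = (x̄ - μ₀)/SE = (114.96 - 109)/2.7107 = 2.1987
Critical value: t_{0.05,22} = ±1.717
p-value ≈ 0.0387
Decision: reject H₀

Answer: t = 2.1987, reject H₀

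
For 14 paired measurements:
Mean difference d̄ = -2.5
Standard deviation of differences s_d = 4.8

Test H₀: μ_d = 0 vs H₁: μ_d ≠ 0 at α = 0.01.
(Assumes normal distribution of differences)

df = n - 1 = 13
SE = s_d/√n = 4.8/√14 = 1.2829
t = d̄/SE = -2.5/1.2829 = -1.9487
Critical value: t_{0.005,13} = ±3.012
p-value ≈ 0.0732
Decision: fail to reject H₀

Answer: t = -1.9487, fail to reject H₀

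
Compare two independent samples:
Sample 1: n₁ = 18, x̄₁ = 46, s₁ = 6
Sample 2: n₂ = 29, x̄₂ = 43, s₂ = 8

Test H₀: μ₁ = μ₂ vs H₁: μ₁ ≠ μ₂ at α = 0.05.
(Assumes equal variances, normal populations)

Answer: t = 1.3679, fail to reject H₀

Derivation:
Pooled variance: s²_p = [17×6² + 28×8²]/(45) = 53.4222
s_p = 7.3090
SE = s_p×√(1/n₁ + 1/n₂) = 7.3090×√(1/18 + 1/29) = 2.1932
t = (x̄₁ - x̄₂)/SE = (46 - 43)/2.1932 = 1.3679
df = 45, t-critical = ±2.014
Decision: fail to reject H₀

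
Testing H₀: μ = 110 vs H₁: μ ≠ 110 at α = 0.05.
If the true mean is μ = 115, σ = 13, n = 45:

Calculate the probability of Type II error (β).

SE = σ/√n = 13/√45 = 1.9379
Critical values: μ₀ ± z_0.025×SE = 110 ± 1.960×1.9379
Acceptance region: (106.2017, 113.7983)
Under H₁ (μ = 115): z_high = (113.7983 - 115)/1.9379 = -0.6201, z_low = (106.2017 - 115)/1.9379 = -4.5401
β = P(not reject | H₁) = Φ(-0.6201) - Φ(-4.5401) ≈ 0.2676

Answer: β ≈ 0.2676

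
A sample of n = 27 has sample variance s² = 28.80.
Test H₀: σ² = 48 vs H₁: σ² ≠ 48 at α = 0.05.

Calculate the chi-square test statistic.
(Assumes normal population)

Answer: χ² = 15.6000, fail to reject H₀

Derivation:
df = n - 1 = 26
χ² = (n-1)s²/σ₀² = 26×28.80/48 = 15.6000
Critical values: χ²_{0.975,26} = 13.844, χ²_{0.025,26} = 41.923
Rejection region: χ² < 13.844 or χ² > 41.923
Decision: fail to reject H₀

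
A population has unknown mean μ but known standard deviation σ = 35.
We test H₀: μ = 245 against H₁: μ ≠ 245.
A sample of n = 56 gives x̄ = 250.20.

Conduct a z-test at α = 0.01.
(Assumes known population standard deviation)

Answer: z = 1.1118, fail to reject H₀

Derivation:
Standard error: SE = σ/√n = 35/√56 = 4.6771
z-statistic: z = (x̄ - μ₀)/SE = (250.20 - 245)/4.6771 = 1.1118
Critical value: ±2.576
p-value = 0.2662
Decision: fail to reject H₀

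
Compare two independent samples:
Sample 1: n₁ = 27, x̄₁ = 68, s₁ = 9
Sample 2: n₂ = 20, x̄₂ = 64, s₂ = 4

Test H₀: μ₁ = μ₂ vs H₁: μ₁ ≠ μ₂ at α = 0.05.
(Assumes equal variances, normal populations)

Answer: t = 1.8527, fail to reject H₀

Derivation:
Pooled variance: s²_p = [26×9² + 19×4²]/(45) = 53.5556
s_p = 7.3182
SE = s_p×√(1/n₁ + 1/n₂) = 7.3182×√(1/27 + 1/20) = 2.1590
t = (x̄₁ - x̄₂)/SE = (68 - 64)/2.1590 = 1.8527
df = 45, t-critical = ±2.014
Decision: fail to reject H₀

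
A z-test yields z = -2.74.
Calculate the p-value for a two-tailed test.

Answer: p-value ≈ 0.0061

Derivation:
For z = -2.74:
p = 2×P(Z > |-2.74|) = 2×(1 - Φ(2.74)) = 0.0061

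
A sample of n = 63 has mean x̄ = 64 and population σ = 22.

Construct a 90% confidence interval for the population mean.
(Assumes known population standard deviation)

Answer: (59.4406, 68.5594)

Derivation:
Confidence level: 90%, α = 0.1
z_0.05 = 1.645
SE = σ/√n = 22/√63 = 2.7717
Margin of error = 1.645 × 2.7717 = 4.5594
CI: x̄ ± margin = 64 ± 4.5594
CI: (59.4406, 68.5594)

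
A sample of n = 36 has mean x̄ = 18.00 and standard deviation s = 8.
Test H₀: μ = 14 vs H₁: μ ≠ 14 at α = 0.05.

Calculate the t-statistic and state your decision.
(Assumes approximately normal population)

df = n - 1 = 35
SE = s/√n = 8/√36 = 1.3333
t = (x̄ - μ₀)/SE = (18.00 - 14)/1.3333 = 3.0001
Critical value: t_{0.025,35} = ±2.030
p-value ≈ 0.0049
Decision: reject H₀

Answer: t = 3.0001, reject H₀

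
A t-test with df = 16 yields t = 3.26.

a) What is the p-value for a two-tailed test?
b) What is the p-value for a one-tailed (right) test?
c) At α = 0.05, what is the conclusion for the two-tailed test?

Using t-distribution with df = 16:
a) Two-tailed: p = 2×P(T > 3.26) = 0.0049
b) One-tailed: p = P(T > 3.26) = 0.0025
c) 0.0049 < 0.05, reject H₀

Answer: a) 0.0049, b) 0.0025, c) reject H₀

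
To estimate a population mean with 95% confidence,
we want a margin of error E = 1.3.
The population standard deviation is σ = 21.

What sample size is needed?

z_0.025 = 1.960
n = (z×σ/E)² = (1.960×21/1.3)²
n = 1002.4530
Round up: n = 1003

Answer: n = 1003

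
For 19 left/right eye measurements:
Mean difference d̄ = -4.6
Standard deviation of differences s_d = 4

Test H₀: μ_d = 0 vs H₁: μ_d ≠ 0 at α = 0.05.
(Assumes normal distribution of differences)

df = n - 1 = 18
SE = s_d/√n = 4/√19 = 0.9177
t = d̄/SE = -4.6/0.9177 = -5.0125
Critical value: t_{0.025,18} = ±2.101
p-value ≈ 0.0001
Decision: reject H₀

Answer: t = -5.0125, reject H₀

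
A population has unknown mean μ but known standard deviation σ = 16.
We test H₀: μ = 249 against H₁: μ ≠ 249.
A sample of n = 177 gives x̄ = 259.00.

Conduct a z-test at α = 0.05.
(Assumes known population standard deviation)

Answer: z = 8.3153, reject H₀

Derivation:
Standard error: SE = σ/√n = 16/√177 = 1.2026
z-statistic: z = (x̄ - μ₀)/SE = (259.00 - 249)/1.2026 = 8.3153
Critical value: ±1.960
p-value < 0.0001
Decision: reject H₀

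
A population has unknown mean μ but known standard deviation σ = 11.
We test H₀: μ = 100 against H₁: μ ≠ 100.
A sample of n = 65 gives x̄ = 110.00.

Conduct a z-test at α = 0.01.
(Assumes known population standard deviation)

Answer: z = 7.3292, reject H₀

Derivation:
Standard error: SE = σ/√n = 11/√65 = 1.3644
z-statistic: z = (x̄ - μ₀)/SE = (110.00 - 100)/1.3644 = 7.3292
Critical value: ±2.576
p-value < 0.0001
Decision: reject H₀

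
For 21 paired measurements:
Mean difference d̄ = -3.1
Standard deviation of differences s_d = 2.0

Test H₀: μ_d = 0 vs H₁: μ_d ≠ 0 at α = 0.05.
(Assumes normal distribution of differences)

df = n - 1 = 20
SE = s_d/√n = 2.0/√21 = 0.4364
t = d̄/SE = -3.1/0.4364 = -7.1036
Critical value: t_{0.025,20} = ±2.086
p-value < 0.0001
Decision: reject H₀

Answer: t = -7.1036, reject H₀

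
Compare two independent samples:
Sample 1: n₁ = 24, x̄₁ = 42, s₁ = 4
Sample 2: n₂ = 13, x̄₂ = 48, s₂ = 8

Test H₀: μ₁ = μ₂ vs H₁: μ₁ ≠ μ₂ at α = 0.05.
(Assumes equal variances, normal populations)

Answer: t = -3.0583, reject H₀

Derivation:
Pooled variance: s²_p = [23×4² + 12×8²]/(35) = 32.4571
s_p = 5.6971
SE = s_p×√(1/n₁ + 1/n₂) = 5.6971×√(1/24 + 1/13) = 1.9619
t = (x̄₁ - x̄₂)/SE = (42 - 48)/1.9619 = -3.0583
df = 35, t-critical = ±2.030
Decision: reject H₀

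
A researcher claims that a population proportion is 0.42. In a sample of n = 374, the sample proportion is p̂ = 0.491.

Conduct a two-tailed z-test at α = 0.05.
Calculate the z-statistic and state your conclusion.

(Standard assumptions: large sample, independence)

Answer: z = 2.7820, reject H₀

Derivation:
H₀: p = 0.42, H₁: p ≠ 0.42
Standard error: SE = √(p₀(1-p₀)/n) = √(0.42×0.58/374) = 0.025521
z-statistic: z = (p̂ - p₀)/SE = (0.491 - 0.42)/0.025521 = 2.7820
Critical value: z_0.025 = ±1.960
p-value = 0.0054
Decision: reject H₀ at α = 0.05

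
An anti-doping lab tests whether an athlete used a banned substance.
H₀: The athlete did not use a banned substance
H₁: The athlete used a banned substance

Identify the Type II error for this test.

Type I error: rejecting H₀ when it is actually true (false positive).
Type II error: failing to reject H₀ when H₁ is actually true (false negative).

Answer: Failing to detect doping in an athlete who used a banned substance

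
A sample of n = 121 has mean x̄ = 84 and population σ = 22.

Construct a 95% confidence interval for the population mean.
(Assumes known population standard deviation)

Answer: (80.0800, 87.9200)

Derivation:
Confidence level: 95%, α = 0.05
z_0.025 = 1.960
SE = σ/√n = 22/√121 = 2.0000
Margin of error = 1.960 × 2.0000 = 3.9200
CI: x̄ ± margin = 84 ± 3.9200
CI: (80.0800, 87.9200)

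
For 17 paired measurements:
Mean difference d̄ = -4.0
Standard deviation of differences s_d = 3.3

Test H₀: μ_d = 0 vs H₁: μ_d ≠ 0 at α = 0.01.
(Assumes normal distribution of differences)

Answer: t = -4.9975, reject H₀

Derivation:
df = n - 1 = 16
SE = s_d/√n = 3.3/√17 = 0.8004
t = d̄/SE = -4.0/0.8004 = -4.9975
Critical value: t_{0.005,16} = ±2.921
p-value ≈ 0.0001
Decision: reject H₀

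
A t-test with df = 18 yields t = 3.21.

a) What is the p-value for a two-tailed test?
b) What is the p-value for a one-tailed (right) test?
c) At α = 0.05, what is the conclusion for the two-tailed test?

Using t-distribution with df = 18:
a) Two-tailed: p = 2×P(T > 3.21) = 0.0049
b) One-tailed: p = P(T > 3.21) = 0.0024
c) 0.0049 < 0.05, reject H₀

Answer: a) 0.0049, b) 0.0024, c) reject H₀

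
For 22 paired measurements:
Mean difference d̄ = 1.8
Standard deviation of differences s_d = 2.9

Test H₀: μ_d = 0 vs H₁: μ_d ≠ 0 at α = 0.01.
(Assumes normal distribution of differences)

Answer: t = 2.9112, reject H₀

Derivation:
df = n - 1 = 21
SE = s_d/√n = 2.9/√22 = 0.6183
t = d̄/SE = 1.8/0.6183 = 2.9112
Critical value: t_{0.005,21} = ±2.831
p-value ≈ 0.0084
Decision: reject H₀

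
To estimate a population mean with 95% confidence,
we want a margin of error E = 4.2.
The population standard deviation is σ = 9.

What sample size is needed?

Answer: n = 18

Derivation:
z_0.025 = 1.960
n = (z×σ/E)² = (1.960×9/4.2)²
n = 17.6400
Round up: n = 18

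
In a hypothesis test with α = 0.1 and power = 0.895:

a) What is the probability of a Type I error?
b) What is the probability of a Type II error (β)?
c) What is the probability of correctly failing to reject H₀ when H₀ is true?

a) Type I error probability = α = 0.1
b) Power = P(reject H₀ | H₁ true) = 1 - β = 0.895, so Type II error probability = β = 1 - Power = 0.105
c) P(fail to reject H₀ | H₀ true) = 1 - α = 0.9

Answer: a) 0.1, b) 0.105, c) 0.9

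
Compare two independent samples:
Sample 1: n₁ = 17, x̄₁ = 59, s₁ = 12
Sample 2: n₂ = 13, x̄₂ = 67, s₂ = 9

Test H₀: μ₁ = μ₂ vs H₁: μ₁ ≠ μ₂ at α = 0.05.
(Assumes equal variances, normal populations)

Answer: t = -2.0074, fail to reject H₀

Derivation:
Pooled variance: s²_p = [16×12² + 12×9²]/(28) = 117.0000
s_p = 10.8167
SE = s_p×√(1/n₁ + 1/n₂) = 10.8167×√(1/17 + 1/13) = 3.9853
t = (x̄₁ - x̄₂)/SE = (59 - 67)/3.9853 = -2.0074
df = 28, t-critical = ±2.048
Decision: fail to reject H₀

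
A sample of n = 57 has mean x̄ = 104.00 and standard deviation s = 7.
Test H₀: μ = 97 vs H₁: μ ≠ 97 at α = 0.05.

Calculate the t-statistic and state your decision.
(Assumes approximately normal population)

Answer: t = 7.5496, reject H₀

Derivation:
df = n - 1 = 56
SE = s/√n = 7/√57 = 0.9272
t = (x̄ - μ₀)/SE = (104.00 - 97)/0.9272 = 7.5496
Critical value: t_{0.025,56} = ±2.003
p-value < 0.0001
Decision: reject H₀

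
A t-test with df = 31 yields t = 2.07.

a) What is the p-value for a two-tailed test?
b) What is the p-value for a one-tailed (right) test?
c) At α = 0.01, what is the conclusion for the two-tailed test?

Using t-distribution with df = 31:
a) Two-tailed: p = 2×P(T > 2.07) = 0.0469
b) One-tailed: p = P(T > 2.07) = 0.0234
c) 0.0469 ≥ 0.01, fail to reject H₀

Answer: a) 0.0469, b) 0.0234, c) fail to reject H₀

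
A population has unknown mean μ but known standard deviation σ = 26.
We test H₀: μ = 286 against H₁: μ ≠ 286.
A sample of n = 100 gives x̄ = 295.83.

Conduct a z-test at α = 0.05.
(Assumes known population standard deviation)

Answer: z = 3.7808, reject H₀

Derivation:
Standard error: SE = σ/√n = 26/√100 = 2.6000
z-statistic: z = (x̄ - μ₀)/SE = (295.83 - 286)/2.6000 = 3.7808
Critical value: ±1.960
p-value = 0.0002
Decision: reject H₀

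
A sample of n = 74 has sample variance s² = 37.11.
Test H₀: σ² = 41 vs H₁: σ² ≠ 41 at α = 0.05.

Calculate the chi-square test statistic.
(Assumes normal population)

Answer: χ² = 66.0739, fail to reject H₀

Derivation:
df = n - 1 = 73
χ² = (n-1)s²/σ₀² = 73×37.11/41 = 66.0739
Critical values: χ²_{0.975,73} = 51.265, χ²_{0.025,73} = 98.516
Rejection region: χ² < 51.265 or χ² > 98.516
Decision: fail to reject H₀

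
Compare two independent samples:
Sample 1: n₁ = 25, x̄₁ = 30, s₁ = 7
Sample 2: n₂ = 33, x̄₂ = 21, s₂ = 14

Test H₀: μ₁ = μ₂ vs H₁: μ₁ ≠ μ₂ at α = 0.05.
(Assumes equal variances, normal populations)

Answer: t = 2.9433, reject H₀

Derivation:
Pooled variance: s²_p = [24×7² + 32×14²]/(56) = 133.0000
s_p = 11.5326
SE = s_p×√(1/n₁ + 1/n₂) = 11.5326×√(1/25 + 1/33) = 3.0578
t = (x̄₁ - x̄₂)/SE = (30 - 21)/3.0578 = 2.9433
df = 56, t-critical = ±2.003
Decision: reject H₀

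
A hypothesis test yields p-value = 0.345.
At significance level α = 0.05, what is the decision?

Answer: fail to reject H₀

Derivation:
Compare p-value to α:
0.345 ≥ 0.05
Decision: fail to reject H₀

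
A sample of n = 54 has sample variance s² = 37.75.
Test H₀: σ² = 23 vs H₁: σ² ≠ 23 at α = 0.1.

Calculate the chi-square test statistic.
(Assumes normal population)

df = n - 1 = 53
χ² = (n-1)s²/σ₀² = 53×37.75/23 = 86.9891
Critical values: χ²_{0.95,53} = 37.276, χ²_{0.05,53} = 70.993
Rejection region: χ² < 37.276 or χ² > 70.993
Decision: reject H₀

Answer: χ² = 86.9891, reject H₀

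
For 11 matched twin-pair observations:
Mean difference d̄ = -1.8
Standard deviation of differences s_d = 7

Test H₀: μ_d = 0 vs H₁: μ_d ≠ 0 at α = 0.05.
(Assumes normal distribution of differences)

Answer: t = -0.8528, fail to reject H₀

Derivation:
df = n - 1 = 10
SE = s_d/√n = 7/√11 = 2.1106
t = d̄/SE = -1.8/2.1106 = -0.8528
Critical value: t_{0.025,10} = ±2.228
p-value ≈ 0.4137
Decision: fail to reject H₀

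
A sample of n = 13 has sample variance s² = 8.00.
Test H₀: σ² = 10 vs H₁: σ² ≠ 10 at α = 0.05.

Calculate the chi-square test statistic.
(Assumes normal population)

Answer: χ² = 9.6000, fail to reject H₀

Derivation:
df = n - 1 = 12
χ² = (n-1)s²/σ₀² = 12×8.00/10 = 9.6000
Critical values: χ²_{0.975,12} = 4.404, χ²_{0.025,12} = 23.337
Rejection region: χ² < 4.404 or χ² > 23.337
Decision: fail to reject H₀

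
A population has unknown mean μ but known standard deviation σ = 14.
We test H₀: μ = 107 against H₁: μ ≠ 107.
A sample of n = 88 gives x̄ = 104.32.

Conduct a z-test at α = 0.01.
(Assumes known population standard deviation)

Standard error: SE = σ/√n = 14/√88 = 1.4924
z-statistic: z = (x̄ - μ₀)/SE = (104.32 - 107)/1.4924 = -1.7958
Critical value: ±2.576
p-value = 0.0725
Decision: fail to reject H₀

Answer: z = -1.7958, fail to reject H₀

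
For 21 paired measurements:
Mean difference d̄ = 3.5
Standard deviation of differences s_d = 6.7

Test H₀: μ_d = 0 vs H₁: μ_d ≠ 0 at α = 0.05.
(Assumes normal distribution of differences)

Answer: t = 2.3938, reject H₀

Derivation:
df = n - 1 = 20
SE = s_d/√n = 6.7/√21 = 1.4621
t = d̄/SE = 3.5/1.4621 = 2.3938
Critical value: t_{0.025,20} = ±2.086
p-value ≈ 0.0266
Decision: reject H₀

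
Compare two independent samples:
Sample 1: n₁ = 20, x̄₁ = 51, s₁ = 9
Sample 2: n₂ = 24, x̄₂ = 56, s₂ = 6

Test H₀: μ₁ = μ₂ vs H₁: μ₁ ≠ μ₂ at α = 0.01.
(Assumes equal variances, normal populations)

Pooled variance: s²_p = [19×9² + 23×6²]/(42) = 56.3571
s_p = 7.5071
SE = s_p×√(1/n₁ + 1/n₂) = 7.5071×√(1/20 + 1/24) = 2.2729
t = (x̄₁ - x̄₂)/SE = (51 - 56)/2.2729 = -2.1998
df = 42, t-critical = ±2.698
Decision: fail to reject H₀

Answer: t = -2.1998, fail to reject H₀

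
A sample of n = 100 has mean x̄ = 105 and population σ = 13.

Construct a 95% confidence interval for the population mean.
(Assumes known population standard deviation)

Confidence level: 95%, α = 0.05
z_0.025 = 1.960
SE = σ/√n = 13/√100 = 1.3000
Margin of error = 1.960 × 1.3000 = 2.5480
CI: x̄ ± margin = 105 ± 2.5480
CI: (102.4520, 107.5480)

Answer: (102.4520, 107.5480)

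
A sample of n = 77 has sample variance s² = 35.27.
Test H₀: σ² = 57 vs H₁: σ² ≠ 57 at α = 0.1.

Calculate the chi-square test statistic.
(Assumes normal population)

df = n - 1 = 76
χ² = (n-1)s²/σ₀² = 76×35.27/57 = 47.0267
Critical values: χ²_{0.95,76} = 56.920, χ²_{0.05,76} = 97.351
Rejection region: χ² < 56.920 or χ² > 97.351
Decision: reject H₀

Answer: χ² = 47.0267, reject H₀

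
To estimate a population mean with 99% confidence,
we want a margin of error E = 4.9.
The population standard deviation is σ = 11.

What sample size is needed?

Answer: n = 34

Derivation:
z_0.005 = 2.576
n = (z×σ/E)² = (2.576×11/4.9)²
n = 33.4414
Round up: n = 34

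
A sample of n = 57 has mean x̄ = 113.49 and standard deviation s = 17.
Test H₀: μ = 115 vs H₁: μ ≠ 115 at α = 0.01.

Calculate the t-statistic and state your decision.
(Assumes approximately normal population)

Answer: t = -0.6706, fail to reject H₀

Derivation:
df = n - 1 = 56
SE = s/√n = 17/√57 = 2.2517
t = (x̄ - μ₀)/SE = (113.49 - 115)/2.2517 = -0.6706
Critical value: t_{0.005,56} = ±2.667
p-value ≈ 0.5052
Decision: fail to reject H₀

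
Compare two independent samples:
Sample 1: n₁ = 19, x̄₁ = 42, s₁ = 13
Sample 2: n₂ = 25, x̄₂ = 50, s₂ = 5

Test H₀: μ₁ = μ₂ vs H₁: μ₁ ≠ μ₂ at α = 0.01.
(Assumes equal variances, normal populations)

Answer: t = -2.8227, reject H₀

Derivation:
Pooled variance: s²_p = [18×13² + 24×5²]/(42) = 86.7143
s_p = 9.3121
SE = s_p×√(1/n₁ + 1/n₂) = 9.3121×√(1/19 + 1/25) = 2.8342
t = (x̄₁ - x̄₂)/SE = (42 - 50)/2.8342 = -2.8227
df = 42, t-critical = ±2.698
Decision: reject H₀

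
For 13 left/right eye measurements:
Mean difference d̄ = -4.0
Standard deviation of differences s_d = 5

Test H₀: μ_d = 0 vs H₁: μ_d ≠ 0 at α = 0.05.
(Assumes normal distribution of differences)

df = n - 1 = 12
SE = s_d/√n = 5/√13 = 1.3868
t = d̄/SE = -4.0/1.3868 = -2.8843
Critical value: t_{0.025,12} = ±2.179
p-value ≈ 0.0137
Decision: reject H₀

Answer: t = -2.8843, reject H₀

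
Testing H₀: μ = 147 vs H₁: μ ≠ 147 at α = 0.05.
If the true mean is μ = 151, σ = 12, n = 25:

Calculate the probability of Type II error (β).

SE = σ/√n = 12/√25 = 2.4000
Critical values: μ₀ ± z_0.025×SE = 147 ± 1.960×2.4000
Acceptance region: (142.2960, 151.7040)
Under H₁ (μ = 151): z_high = (151.7040 - 151)/2.4000 = 0.2933, z_low = (142.2960 - 151)/2.4000 = -3.6267
β = P(not reject | H₁) = Φ(0.2933) - Φ(-3.6267) ≈ 0.6152

Answer: β ≈ 0.6152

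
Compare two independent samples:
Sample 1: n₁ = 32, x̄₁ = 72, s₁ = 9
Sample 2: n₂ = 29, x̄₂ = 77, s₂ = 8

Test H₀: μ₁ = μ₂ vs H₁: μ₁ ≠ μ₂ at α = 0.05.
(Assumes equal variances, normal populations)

Answer: t = -2.2836, reject H₀

Derivation:
Pooled variance: s²_p = [31×9² + 28×8²]/(59) = 72.9322
s_p = 8.5400
SE = s_p×√(1/n₁ + 1/n₂) = 8.5400×√(1/32 + 1/29) = 2.1895
t = (x̄₁ - x̄₂)/SE = (72 - 77)/2.1895 = -2.2836
df = 59, t-critical = ±2.001
Decision: reject H₀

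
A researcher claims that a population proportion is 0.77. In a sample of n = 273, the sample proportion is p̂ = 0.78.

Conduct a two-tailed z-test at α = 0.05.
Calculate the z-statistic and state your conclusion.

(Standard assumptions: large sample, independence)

Answer: z = 0.3926, fail to reject H₀

Derivation:
H₀: p = 0.77, H₁: p ≠ 0.77
Standard error: SE = √(p₀(1-p₀)/n) = √(0.77×0.23/273) = 0.025470
z-statistic: z = (p̂ - p₀)/SE = (0.78 - 0.77)/0.025470 = 0.3926
Critical value: z_0.025 = ±1.960
p-value = 0.6946
Decision: fail to reject H₀ at α = 0.05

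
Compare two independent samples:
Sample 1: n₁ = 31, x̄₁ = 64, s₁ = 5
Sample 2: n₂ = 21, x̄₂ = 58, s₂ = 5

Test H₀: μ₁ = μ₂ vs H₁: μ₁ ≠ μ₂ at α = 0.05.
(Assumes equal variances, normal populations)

Answer: t = 4.2460, reject H₀

Derivation:
Pooled variance: s²_p = [30×5² + 20×5²]/(50) = 25.0000
s_p = 5.0000
SE = s_p×√(1/n₁ + 1/n₂) = 5.0000×√(1/31 + 1/21) = 1.4131
t = (x̄₁ - x̄₂)/SE = (64 - 58)/1.4131 = 4.2460
df = 50, t-critical = ±2.009
Decision: reject H₀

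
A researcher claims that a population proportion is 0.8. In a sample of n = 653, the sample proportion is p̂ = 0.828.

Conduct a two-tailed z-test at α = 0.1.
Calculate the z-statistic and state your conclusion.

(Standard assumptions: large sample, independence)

H₀: p = 0.8, H₁: p ≠ 0.8
Standard error: SE = √(p₀(1-p₀)/n) = √(0.8×0.2/653) = 0.015653
z-statistic: z = (p̂ - p₀)/SE = (0.828 - 0.8)/0.015653 = 1.7888
Critical value: z_0.05 = ±1.645
p-value = 0.0736
Decision: reject H₀ at α = 0.1

Answer: z = 1.7888, reject H₀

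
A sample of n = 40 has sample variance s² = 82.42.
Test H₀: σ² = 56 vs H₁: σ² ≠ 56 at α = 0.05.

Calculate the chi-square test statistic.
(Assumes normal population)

df = n - 1 = 39
χ² = (n-1)s²/σ₀² = 39×82.42/56 = 57.3996
Critical values: χ²_{0.975,39} = 23.654, χ²_{0.025,39} = 58.120
Rejection region: χ² < 23.654 or χ² > 58.120
Decision: fail to reject H₀

Answer: χ² = 57.3996, fail to reject H₀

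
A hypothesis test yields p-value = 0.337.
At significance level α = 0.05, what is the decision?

Answer: fail to reject H₀

Derivation:
Compare p-value to α:
0.337 ≥ 0.05
Decision: fail to reject H₀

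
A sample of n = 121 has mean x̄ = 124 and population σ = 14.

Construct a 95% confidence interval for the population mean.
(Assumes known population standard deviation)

Confidence level: 95%, α = 0.05
z_0.025 = 1.960
SE = σ/√n = 14/√121 = 1.2727
Margin of error = 1.960 × 1.2727 = 2.4945
CI: x̄ ± margin = 124 ± 2.4945
CI: (121.5055, 126.4945)

Answer: (121.5055, 126.4945)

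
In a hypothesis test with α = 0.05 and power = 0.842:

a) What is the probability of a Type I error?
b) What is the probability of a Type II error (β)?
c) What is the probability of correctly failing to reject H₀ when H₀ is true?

a) Type I error probability = α = 0.05
b) Power = P(reject H₀ | H₁ true) = 1 - β = 0.842, so Type II error probability = β = 1 - Power = 0.158
c) P(fail to reject H₀ | H₀ true) = 1 - α = 0.95

Answer: a) 0.05, b) 0.158, c) 0.95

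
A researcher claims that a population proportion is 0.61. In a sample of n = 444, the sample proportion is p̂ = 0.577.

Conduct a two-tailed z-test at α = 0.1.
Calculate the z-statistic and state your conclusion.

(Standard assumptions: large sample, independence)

Answer: z = -1.4256, fail to reject H₀

Derivation:
H₀: p = 0.61, H₁: p ≠ 0.61
Standard error: SE = √(p₀(1-p₀)/n) = √(0.61×0.39/444) = 0.023148
z-statistic: z = (p̂ - p₀)/SE = (0.577 - 0.61)/0.023148 = -1.4256
Critical value: z_0.05 = ±1.645
p-value = 0.1540
Decision: fail to reject H₀ at α = 0.1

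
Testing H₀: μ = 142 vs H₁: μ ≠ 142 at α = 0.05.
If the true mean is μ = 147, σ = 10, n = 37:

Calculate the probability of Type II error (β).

Answer: β ≈ 0.1398

Derivation:
SE = σ/√n = 10/√37 = 1.6440
Critical values: μ₀ ± z_0.025×SE = 142 ± 1.960×1.6440
Acceptance region: (138.7778, 145.2222)
Under H₁ (μ = 147): z_high = (145.2222 - 147)/1.6440 = -1.0814, z_low = (138.7778 - 147)/1.6440 = -5.0013
β = P(not reject | H₁) = Φ(-1.0814) - Φ(-5.0013) ≈ 0.1398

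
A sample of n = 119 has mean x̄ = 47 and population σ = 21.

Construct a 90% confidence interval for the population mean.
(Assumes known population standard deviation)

Answer: (43.8332, 50.1668)

Derivation:
Confidence level: 90%, α = 0.1
z_0.05 = 1.645
SE = σ/√n = 21/√119 = 1.9251
Margin of error = 1.645 × 1.9251 = 3.1668
CI: x̄ ± margin = 47 ± 3.1668
CI: (43.8332, 50.1668)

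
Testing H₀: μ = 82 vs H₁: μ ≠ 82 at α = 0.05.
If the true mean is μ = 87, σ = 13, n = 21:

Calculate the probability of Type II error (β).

SE = σ/√n = 13/√21 = 2.8368
Critical values: μ₀ ± z_0.025×SE = 82 ± 1.960×2.8368
Acceptance region: (76.4399, 87.5601)
Under H₁ (μ = 87): z_high = (87.5601 - 87)/2.8368 = 0.1974, z_low = (76.4399 - 87)/2.8368 = -3.7225
β = P(not reject | H₁) = Φ(0.1974) - Φ(-3.7225) ≈ 0.5781

Answer: β ≈ 0.5781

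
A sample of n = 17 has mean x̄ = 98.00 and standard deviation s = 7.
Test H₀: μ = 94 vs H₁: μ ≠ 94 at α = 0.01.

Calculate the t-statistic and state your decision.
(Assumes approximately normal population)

Answer: t = 2.3561, fail to reject H₀

Derivation:
df = n - 1 = 16
SE = s/√n = 7/√17 = 1.6977
t = (x̄ - μ₀)/SE = (98.00 - 94)/1.6977 = 2.3561
Critical value: t_{0.005,16} = ±2.921
p-value ≈ 0.0316
Decision: fail to reject H₀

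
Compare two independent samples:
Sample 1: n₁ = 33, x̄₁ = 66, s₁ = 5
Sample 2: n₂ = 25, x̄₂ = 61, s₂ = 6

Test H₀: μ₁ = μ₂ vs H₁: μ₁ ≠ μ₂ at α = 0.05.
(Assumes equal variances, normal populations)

Answer: t = 3.4595, reject H₀

Derivation:
Pooled variance: s²_p = [32×5² + 24×6²]/(56) = 29.7143
s_p = 5.4511
SE = s_p×√(1/n₁ + 1/n₂) = 5.4511×√(1/33 + 1/25) = 1.4453
t = (x̄₁ - x̄₂)/SE = (66 - 61)/1.4453 = 3.4595
df = 56, t-critical = ±2.003
Decision: reject H₀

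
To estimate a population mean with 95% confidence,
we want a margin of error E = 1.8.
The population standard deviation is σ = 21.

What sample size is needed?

z_0.025 = 1.960
n = (z×σ/E)² = (1.960×21/1.8)²
n = 522.8844
Round up: n = 523

Answer: n = 523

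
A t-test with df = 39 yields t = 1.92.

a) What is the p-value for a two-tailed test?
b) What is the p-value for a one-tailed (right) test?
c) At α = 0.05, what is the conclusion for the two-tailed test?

Using t-distribution with df = 39:
a) Two-tailed: p = 2×P(T > 1.92) = 0.0622
b) One-tailed: p = P(T > 1.92) = 0.0311
c) 0.0622 ≥ 0.05, fail to reject H₀

Answer: a) 0.0622, b) 0.0311, c) fail to reject H₀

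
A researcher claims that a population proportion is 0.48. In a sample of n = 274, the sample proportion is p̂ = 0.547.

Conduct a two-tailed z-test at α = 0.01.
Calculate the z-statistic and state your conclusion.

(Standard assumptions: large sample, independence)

Answer: z = 2.2199, fail to reject H₀

Derivation:
H₀: p = 0.48, H₁: p ≠ 0.48
Standard error: SE = √(p₀(1-p₀)/n) = √(0.48×0.52/274) = 0.030182
z-statistic: z = (p̂ - p₀)/SE = (0.547 - 0.48)/0.030182 = 2.2199
Critical value: z_0.005 = ±2.576
p-value = 0.0264
Decision: fail to reject H₀ at α = 0.01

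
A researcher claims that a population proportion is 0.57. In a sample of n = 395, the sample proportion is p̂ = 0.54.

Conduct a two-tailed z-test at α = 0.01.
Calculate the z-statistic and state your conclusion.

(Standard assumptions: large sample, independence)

H₀: p = 0.57, H₁: p ≠ 0.57
Standard error: SE = √(p₀(1-p₀)/n) = √(0.57×0.43/395) = 0.024910
z-statistic: z = (p̂ - p₀)/SE = (0.54 - 0.57)/0.024910 = -1.2043
Critical value: z_0.005 = ±2.576
p-value = 0.2285
Decision: fail to reject H₀ at α = 0.01

Answer: z = -1.2043, fail to reject H₀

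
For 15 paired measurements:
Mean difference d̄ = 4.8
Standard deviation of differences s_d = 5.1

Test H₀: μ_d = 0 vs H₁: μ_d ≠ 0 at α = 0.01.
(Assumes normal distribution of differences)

Answer: t = 3.6452, reject H₀

Derivation:
df = n - 1 = 14
SE = s_d/√n = 5.1/√15 = 1.3168
t = d̄/SE = 4.8/1.3168 = 3.6452
Critical value: t_{0.005,14} = ±2.977
p-value ≈ 0.0026
Decision: reject H₀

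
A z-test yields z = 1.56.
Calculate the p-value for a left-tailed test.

For z = 1.56:
p = P(Z < 1.56) = Φ(1.56) = 0.9406

Answer: p-value ≈ 0.9406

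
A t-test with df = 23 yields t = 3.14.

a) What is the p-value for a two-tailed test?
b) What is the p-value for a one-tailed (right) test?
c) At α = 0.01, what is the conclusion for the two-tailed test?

Using t-distribution with df = 23:
a) Two-tailed: p = 2×P(T > 3.14) = 0.0046
b) One-tailed: p = P(T > 3.14) = 0.0023
c) 0.0046 < 0.01, reject H₀

Answer: a) 0.0046, b) 0.0023, c) reject H₀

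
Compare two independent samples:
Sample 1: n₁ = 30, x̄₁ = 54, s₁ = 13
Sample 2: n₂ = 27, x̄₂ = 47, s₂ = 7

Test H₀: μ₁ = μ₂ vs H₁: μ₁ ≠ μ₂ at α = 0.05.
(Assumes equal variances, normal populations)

Answer: t = 2.4904, reject H₀

Derivation:
Pooled variance: s²_p = [29×13² + 26×7²]/(55) = 112.2727
s_p = 10.5959
SE = s_p×√(1/n₁ + 1/n₂) = 10.5959×√(1/30 + 1/27) = 2.8108
t = (x̄₁ - x̄₂)/SE = (54 - 47)/2.8108 = 2.4904
df = 55, t-critical = ±2.004
Decision: reject H₀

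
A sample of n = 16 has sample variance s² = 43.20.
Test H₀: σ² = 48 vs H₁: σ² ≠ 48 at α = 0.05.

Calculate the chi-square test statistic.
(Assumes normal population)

Answer: χ² = 13.5000, fail to reject H₀

Derivation:
df = n - 1 = 15
χ² = (n-1)s²/σ₀² = 15×43.20/48 = 13.5000
Critical values: χ²_{0.975,15} = 6.262, χ²_{0.025,15} = 27.488
Rejection region: χ² < 6.262 or χ² > 27.488
Decision: fail to reject H₀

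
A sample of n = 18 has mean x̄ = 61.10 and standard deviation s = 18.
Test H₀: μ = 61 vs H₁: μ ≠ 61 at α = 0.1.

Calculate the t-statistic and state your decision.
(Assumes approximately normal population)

Answer: t = 0.0236, fail to reject H₀

Derivation:
df = n - 1 = 17
SE = s/√n = 18/√18 = 4.2426
t = (x̄ - μ₀)/SE = (61.10 - 61)/4.2426 = 0.0236
Critical value: t_{0.05,17} = ±1.740
p-value ≈ 0.9814
Decision: fail to reject H₀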